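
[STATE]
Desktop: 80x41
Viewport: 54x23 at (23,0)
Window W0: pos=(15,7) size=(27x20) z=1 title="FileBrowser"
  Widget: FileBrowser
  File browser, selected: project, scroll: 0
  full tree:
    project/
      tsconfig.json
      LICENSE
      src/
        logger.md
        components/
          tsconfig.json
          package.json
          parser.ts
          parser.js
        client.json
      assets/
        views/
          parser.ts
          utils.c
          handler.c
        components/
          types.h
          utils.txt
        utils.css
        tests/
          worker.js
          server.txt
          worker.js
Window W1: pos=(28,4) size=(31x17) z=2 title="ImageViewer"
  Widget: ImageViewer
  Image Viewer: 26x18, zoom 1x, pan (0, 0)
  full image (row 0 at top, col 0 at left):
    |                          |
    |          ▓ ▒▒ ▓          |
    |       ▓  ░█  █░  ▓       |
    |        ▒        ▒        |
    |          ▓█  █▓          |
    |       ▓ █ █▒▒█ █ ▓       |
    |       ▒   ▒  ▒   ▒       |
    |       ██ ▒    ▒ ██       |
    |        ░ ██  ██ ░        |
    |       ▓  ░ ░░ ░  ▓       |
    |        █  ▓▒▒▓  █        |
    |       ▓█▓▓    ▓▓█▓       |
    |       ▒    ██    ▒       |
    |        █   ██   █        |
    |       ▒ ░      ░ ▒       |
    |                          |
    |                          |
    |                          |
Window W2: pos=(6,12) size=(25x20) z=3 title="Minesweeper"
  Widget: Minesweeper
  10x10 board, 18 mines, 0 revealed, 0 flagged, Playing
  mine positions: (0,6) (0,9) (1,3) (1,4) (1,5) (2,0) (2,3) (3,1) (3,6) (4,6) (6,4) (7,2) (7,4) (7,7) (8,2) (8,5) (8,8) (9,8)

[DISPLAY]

                                                      
                                                      
                                                      
                                                      
     ┏━━━━━━━━━━━━━━━━━━━━━━━━━━━━━┓                  
     ┃ ImageViewer                 ┃                  
     ┠─────────────────────────────┨                  
━━━━━┃                             ┃                  
owser┃          ▓ ▒▒ ▓             ┃                  
─────┃       ▓  ░█  █░  ▓          ┃                  
rojec┃        ▒        ▒           ┃                  
onfig┃          ▓█  █▓             ┃                  
━━━━━━━┓     ▓ █ █▒▒█ █ ▓          ┃                  
       ┃     ▒   ▒  ▒   ▒          ┃                  
───────┨     ██ ▒    ▒ ██          ┃                  
       ┃      ░ ██  ██ ░           ┃                  
       ┃     ▓  ░ ░░ ░  ▓          ┃                  
       ┃      █  ▓▒▒▓  █           ┃                  
       ┃     ▓█▓▓    ▓▓█▓          ┃                  
       ┃     ▒    ██    ▒          ┃                  
       ┃━━━━━━━━━━━━━━━━━━━━━━━━━━━┛                  
       ┃          ┃                                   
       ┃          ┃                                   


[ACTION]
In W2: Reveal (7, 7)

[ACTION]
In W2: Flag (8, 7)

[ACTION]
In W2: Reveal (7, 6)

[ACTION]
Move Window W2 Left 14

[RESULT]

                                                      
                                                      
                                                      
                                                      
     ┏━━━━━━━━━━━━━━━━━━━━━━━━━━━━━┓                  
     ┃ ImageViewer                 ┃                  
     ┠─────────────────────────────┨                  
━━━━━┃                             ┃                  
owser┃          ▓ ▒▒ ▓             ┃                  
─────┃       ▓  ░█  █░  ▓          ┃                  
rojec┃        ▒        ▒           ┃                  
onfig┃          ▓█  █▓             ┃                  
━┓SE ┃       ▓ █ █▒▒█ █ ▓          ┃                  
 ┃rc/┃       ▒   ▒  ▒   ▒          ┃                  
─┨sse┃       ██ ▒    ▒ ██          ┃                  
 ┃   ┃        ░ ██  ██ ░           ┃                  
 ┃   ┃       ▓  ░ ░░ ░  ▓          ┃                  
 ┃   ┃        █  ▓▒▒▓  █           ┃                  
 ┃   ┃       ▓█▓▓    ▓▓█▓          ┃                  
 ┃   ┃       ▒    ██    ▒          ┃                  
 ┃   ┗━━━━━━━━━━━━━━━━━━━━━━━━━━━━━┛                  
 ┃                ┃                                   
 ┃                ┃                                   


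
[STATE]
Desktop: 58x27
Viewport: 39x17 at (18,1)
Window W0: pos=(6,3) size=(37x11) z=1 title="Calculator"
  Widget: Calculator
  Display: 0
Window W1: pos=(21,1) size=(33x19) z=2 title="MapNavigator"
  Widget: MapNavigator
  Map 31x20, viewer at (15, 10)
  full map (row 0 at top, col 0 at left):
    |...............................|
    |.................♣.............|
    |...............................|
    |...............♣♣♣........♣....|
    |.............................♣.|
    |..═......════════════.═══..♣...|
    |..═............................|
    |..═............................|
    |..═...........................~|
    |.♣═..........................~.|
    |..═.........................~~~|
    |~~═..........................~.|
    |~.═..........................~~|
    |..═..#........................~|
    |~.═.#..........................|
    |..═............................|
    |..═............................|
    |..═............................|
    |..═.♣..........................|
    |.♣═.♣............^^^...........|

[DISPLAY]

   ┏━━━━━━━━━━━━━━━━━━━━━━━━━━━━━━━┓   
   ┃ MapNavigator                  ┃   
━━━┠───────────────────────────────┨   
   ┃...............♣♣♣........♣....┃   
───┃.............................♣.┃   
   ┃..═......════════════.═══..♣...┃   
─┬─┃..═............................┃   
 │ ┃..═............................┃   
─┼─┃..═...........................~┃   
 │ ┃.♣═..........................~.┃   
─┼─┃..═............@............~~~┃   
 │ ┃~~═..........................~.┃   
━━━┃~.═..........................~~┃   
   ┃..═..#........................~┃   
   ┃~.═.#..........................┃   
   ┃..═............................┃   
   ┃..═............................┃   


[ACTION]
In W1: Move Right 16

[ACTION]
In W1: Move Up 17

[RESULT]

   ┏━━━━━━━━━━━━━━━━━━━━━━━━━━━━━━━┓   
   ┃ MapNavigator                  ┃   
━━━┠───────────────────────────────┨   
   ┃                               ┃   
───┃                               ┃   
   ┃                               ┃   
─┬─┃                               ┃   
 │ ┃                               ┃   
─┼─┃                               ┃   
 │ ┃                               ┃   
─┼─┃...............@               ┃   
 │ ┃..♣.............               ┃   
━━━┃................               ┃   
   ┃♣♣♣........♣....               ┃   
   ┃..............♣.               ┃   
   ┃══════.═══..♣...               ┃   
   ┃................               ┃   


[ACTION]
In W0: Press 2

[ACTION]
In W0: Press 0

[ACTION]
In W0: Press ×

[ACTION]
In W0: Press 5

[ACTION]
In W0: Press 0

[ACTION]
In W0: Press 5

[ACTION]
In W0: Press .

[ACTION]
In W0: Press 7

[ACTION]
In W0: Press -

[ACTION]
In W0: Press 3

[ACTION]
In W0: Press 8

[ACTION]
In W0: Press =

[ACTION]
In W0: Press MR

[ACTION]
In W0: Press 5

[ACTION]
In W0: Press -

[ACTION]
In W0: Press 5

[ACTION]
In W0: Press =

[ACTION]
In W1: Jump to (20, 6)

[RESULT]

   ┏━━━━━━━━━━━━━━━━━━━━━━━━━━━━━━━┓   
   ┃ MapNavigator                  ┃   
━━━┠───────────────────────────────┨   
   ┃                               ┃   
───┃..........................     ┃   
   ┃............♣.............     ┃   
─┬─┃..........................     ┃   
 │ ┃..........♣♣♣........♣....     ┃   
─┼─┃........................♣.     ┃   
 │ ┃....════════════.═══..♣...     ┃   
─┼─┃...............@..........     ┃   
 │ ┃..........................     ┃   
━━━┃.........................~     ┃   
   ┃........................~.     ┃   
   ┃.......................~~~     ┃   
   ┃........................~.     ┃   
   ┃........................~~     ┃   


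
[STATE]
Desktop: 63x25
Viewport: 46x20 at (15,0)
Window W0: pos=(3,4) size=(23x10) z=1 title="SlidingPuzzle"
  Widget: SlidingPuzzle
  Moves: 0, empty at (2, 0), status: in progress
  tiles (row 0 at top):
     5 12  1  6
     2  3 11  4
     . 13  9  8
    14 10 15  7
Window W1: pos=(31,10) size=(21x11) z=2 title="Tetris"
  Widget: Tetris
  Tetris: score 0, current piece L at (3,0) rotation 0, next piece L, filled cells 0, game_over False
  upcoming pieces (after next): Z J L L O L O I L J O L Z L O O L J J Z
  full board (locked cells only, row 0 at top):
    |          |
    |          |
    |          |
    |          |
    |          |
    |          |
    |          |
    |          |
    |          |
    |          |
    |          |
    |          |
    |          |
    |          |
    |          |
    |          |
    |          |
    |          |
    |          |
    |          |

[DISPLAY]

                                              
                                              
                                              
                                              
━━━━━━━━━━┓                                   
zle       ┃                                   
──────────┨                                   
────┬────┐┃                                   
  1 │  6 │┃                                   
────┼────┤┃                                   
 11 │  4 │┃     ┏━━━━━━━━━━━━━━━━━━━┓         
────┼────┤┃     ┃ Tetris            ┃         
  9 │  8 │┃     ┠───────────────────┨         
━━━━━━━━━━┛     ┃          │Next:   ┃         
                ┃          │  ▒     ┃         
                ┃          │▒▒▒     ┃         
                ┃          │        ┃         
                ┃          │        ┃         
                ┃          │        ┃         
                ┃          │Score:  ┃         


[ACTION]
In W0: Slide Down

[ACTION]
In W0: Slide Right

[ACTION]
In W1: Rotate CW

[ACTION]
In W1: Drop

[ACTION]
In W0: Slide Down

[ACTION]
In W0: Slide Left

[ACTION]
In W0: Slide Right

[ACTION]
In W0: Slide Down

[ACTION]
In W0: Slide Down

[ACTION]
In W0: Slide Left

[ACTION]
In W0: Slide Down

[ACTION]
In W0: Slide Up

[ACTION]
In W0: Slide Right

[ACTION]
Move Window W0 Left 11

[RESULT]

                                              
                                              
                                              
                                              
━━━━━━━┓                                      
       ┃                                      
───────┨                                      
─┬────┐┃                                      
 │  6 │┃                                      
─┼────┤┃                                      
 │  4 │┃        ┏━━━━━━━━━━━━━━━━━━━┓         
─┼────┤┃        ┃ Tetris            ┃         
 │  8 │┃        ┠───────────────────┨         
━━━━━━━┛        ┃          │Next:   ┃         
                ┃          │  ▒     ┃         
                ┃          │▒▒▒     ┃         
                ┃          │        ┃         
                ┃          │        ┃         
                ┃          │        ┃         
                ┃          │Score:  ┃         


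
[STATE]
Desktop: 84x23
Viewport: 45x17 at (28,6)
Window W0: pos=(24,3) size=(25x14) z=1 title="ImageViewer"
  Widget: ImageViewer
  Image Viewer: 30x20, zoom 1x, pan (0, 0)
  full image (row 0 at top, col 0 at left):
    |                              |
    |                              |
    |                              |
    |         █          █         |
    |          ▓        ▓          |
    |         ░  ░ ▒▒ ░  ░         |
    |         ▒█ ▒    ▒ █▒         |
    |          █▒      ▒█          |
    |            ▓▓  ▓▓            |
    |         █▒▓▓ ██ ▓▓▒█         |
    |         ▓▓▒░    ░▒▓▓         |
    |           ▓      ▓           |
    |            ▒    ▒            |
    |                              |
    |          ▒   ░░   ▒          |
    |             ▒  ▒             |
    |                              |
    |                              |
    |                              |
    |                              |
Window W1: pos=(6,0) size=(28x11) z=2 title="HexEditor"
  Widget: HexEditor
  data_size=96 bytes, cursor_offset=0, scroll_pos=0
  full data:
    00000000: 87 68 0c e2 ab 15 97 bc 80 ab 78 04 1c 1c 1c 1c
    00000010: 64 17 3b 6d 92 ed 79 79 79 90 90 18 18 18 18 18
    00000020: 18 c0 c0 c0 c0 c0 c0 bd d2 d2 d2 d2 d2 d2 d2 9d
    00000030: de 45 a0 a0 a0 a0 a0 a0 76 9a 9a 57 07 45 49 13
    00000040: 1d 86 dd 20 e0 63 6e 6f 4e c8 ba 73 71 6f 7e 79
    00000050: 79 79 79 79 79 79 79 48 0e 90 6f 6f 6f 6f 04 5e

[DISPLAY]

 a0 a┃              ┃                        
 e0 6┃              ┃                        
 79 7┃              ┃                        
     ┃█          █  ┃                        
━━━━━┛ ▓        ▓   ┃                        
      ░  ░ ▒▒ ░  ░  ┃                        
      ▒█ ▒    ▒ █▒  ┃                        
       █▒      ▒█   ┃                        
         ▓▓  ▓▓     ┃                        
      █▒▓▓ ██ ▓▓▒█  ┃                        
━━━━━━━━━━━━━━━━━━━━┛                        
                                             
                                             
                                             
                                             
                                             
                                             


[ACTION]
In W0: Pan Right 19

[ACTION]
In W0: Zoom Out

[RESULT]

 a0 a┃              ┃                        
 e0 6┃              ┃                        
 79 7┃              ┃                        
     ┃              ┃                        
━━━━━┛              ┃                        
                    ┃                        
                    ┃                        
                    ┃                        
                    ┃                        
                    ┃                        
━━━━━━━━━━━━━━━━━━━━┛                        
                                             
                                             
                                             
                                             
                                             
                                             


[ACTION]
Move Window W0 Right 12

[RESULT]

 a0 a┃  ┃                       ┃            
 e0 6┃  ┃                       ┃            
 79 7┃  ┃                       ┃            
     ┃  ┃ █                     ┃            
━━━━━┛  ┃▓                      ┃            
        ┃ ░                     ┃            
        ┃█▒                     ┃            
        ┃█                      ┃            
        ┃                       ┃            
        ┃▒█                     ┃            
        ┗━━━━━━━━━━━━━━━━━━━━━━━┛            
                                             
                                             
                                             
                                             
                                             
                                             


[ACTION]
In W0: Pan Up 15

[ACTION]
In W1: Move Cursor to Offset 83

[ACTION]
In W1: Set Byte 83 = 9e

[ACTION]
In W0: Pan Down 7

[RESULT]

 a0 a┃  ┃█                      ┃            
 e0 6┃  ┃                       ┃            
 79 7┃  ┃▒█                     ┃            
     ┃  ┃▓▓                     ┃            
━━━━━┛  ┃                       ┃            
        ┃                       ┃            
        ┃                       ┃            
        ┃▒                      ┃            
        ┃                       ┃            
        ┃                       ┃            
        ┗━━━━━━━━━━━━━━━━━━━━━━━┛            
                                             
                                             
                                             
                                             
                                             
                                             


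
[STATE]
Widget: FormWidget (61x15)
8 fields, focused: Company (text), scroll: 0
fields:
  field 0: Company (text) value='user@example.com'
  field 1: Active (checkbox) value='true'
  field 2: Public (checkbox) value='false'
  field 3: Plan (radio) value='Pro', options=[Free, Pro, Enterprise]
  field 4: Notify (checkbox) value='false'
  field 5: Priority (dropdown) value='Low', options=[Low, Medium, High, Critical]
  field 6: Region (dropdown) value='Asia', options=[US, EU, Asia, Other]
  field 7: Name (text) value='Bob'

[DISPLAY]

> Company:    [user@example.com                             ]
  Active:     [x]                                            
  Public:     [ ]                                            
  Plan:       ( ) Free  (●) Pro  ( ) Enterprise              
  Notify:     [ ]                                            
  Priority:   [Low                                         ▼]
  Region:     [Asia                                        ▼]
  Name:       [Bob                                          ]
                                                             
                                                             
                                                             
                                                             
                                                             
                                                             
                                                             


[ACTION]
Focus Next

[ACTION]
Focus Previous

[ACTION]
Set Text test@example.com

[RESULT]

> Company:    [test@example.com                             ]
  Active:     [x]                                            
  Public:     [ ]                                            
  Plan:       ( ) Free  (●) Pro  ( ) Enterprise              
  Notify:     [ ]                                            
  Priority:   [Low                                         ▼]
  Region:     [Asia                                        ▼]
  Name:       [Bob                                          ]
                                                             
                                                             
                                                             
                                                             
                                                             
                                                             
                                                             


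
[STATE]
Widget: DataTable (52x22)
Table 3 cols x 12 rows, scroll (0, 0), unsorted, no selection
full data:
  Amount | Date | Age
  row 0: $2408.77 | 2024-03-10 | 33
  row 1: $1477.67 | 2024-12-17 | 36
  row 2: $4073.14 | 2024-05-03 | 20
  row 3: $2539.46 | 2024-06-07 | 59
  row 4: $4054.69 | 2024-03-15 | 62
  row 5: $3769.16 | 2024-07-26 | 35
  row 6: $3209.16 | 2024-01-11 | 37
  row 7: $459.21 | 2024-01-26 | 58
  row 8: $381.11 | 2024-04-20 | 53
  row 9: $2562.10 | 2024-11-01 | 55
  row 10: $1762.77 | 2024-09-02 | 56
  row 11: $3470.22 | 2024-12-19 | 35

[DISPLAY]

Amount  │Date      │Age                             
────────┼──────────┼───                             
$2408.77│2024-03-10│33                              
$1477.67│2024-12-17│36                              
$4073.14│2024-05-03│20                              
$2539.46│2024-06-07│59                              
$4054.69│2024-03-15│62                              
$3769.16│2024-07-26│35                              
$3209.16│2024-01-11│37                              
$459.21 │2024-01-26│58                              
$381.11 │2024-04-20│53                              
$2562.10│2024-11-01│55                              
$1762.77│2024-09-02│56                              
$3470.22│2024-12-19│35                              
                                                    
                                                    
                                                    
                                                    
                                                    
                                                    
                                                    
                                                    


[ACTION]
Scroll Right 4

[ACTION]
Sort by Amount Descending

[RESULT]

Amount ▼│Date      │Age                             
────────┼──────────┼───                             
$4073.14│2024-05-03│20                              
$4054.69│2024-03-15│62                              
$3769.16│2024-07-26│35                              
$3470.22│2024-12-19│35                              
$3209.16│2024-01-11│37                              
$2562.10│2024-11-01│55                              
$2539.46│2024-06-07│59                              
$2408.77│2024-03-10│33                              
$1762.77│2024-09-02│56                              
$1477.67│2024-12-17│36                              
$459.21 │2024-01-26│58                              
$381.11 │2024-04-20│53                              
                                                    
                                                    
                                                    
                                                    
                                                    
                                                    
                                                    
                                                    


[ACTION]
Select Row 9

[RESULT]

Amount ▼│Date      │Age                             
────────┼──────────┼───                             
$4073.14│2024-05-03│20                              
$4054.69│2024-03-15│62                              
$3769.16│2024-07-26│35                              
$3470.22│2024-12-19│35                              
$3209.16│2024-01-11│37                              
$2562.10│2024-11-01│55                              
$2539.46│2024-06-07│59                              
$2408.77│2024-03-10│33                              
$1762.77│2024-09-02│56                              
>1477.67│2024-12-17│36                              
$459.21 │2024-01-26│58                              
$381.11 │2024-04-20│53                              
                                                    
                                                    
                                                    
                                                    
                                                    
                                                    
                                                    
                                                    


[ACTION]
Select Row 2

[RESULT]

Amount ▼│Date      │Age                             
────────┼──────────┼───                             
$4073.14│2024-05-03│20                              
$4054.69│2024-03-15│62                              
>3769.16│2024-07-26│35                              
$3470.22│2024-12-19│35                              
$3209.16│2024-01-11│37                              
$2562.10│2024-11-01│55                              
$2539.46│2024-06-07│59                              
$2408.77│2024-03-10│33                              
$1762.77│2024-09-02│56                              
$1477.67│2024-12-17│36                              
$459.21 │2024-01-26│58                              
$381.11 │2024-04-20│53                              
                                                    
                                                    
                                                    
                                                    
                                                    
                                                    
                                                    
                                                    


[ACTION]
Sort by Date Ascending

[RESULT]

Amount  │Date     ▲│Age                             
────────┼──────────┼───                             
$3209.16│2024-01-11│37                              
$459.21 │2024-01-26│58                              
>2408.77│2024-03-10│33                              
$4054.69│2024-03-15│62                              
$381.11 │2024-04-20│53                              
$4073.14│2024-05-03│20                              
$2539.46│2024-06-07│59                              
$3769.16│2024-07-26│35                              
$1762.77│2024-09-02│56                              
$2562.10│2024-11-01│55                              
$1477.67│2024-12-17│36                              
$3470.22│2024-12-19│35                              
                                                    
                                                    
                                                    
                                                    
                                                    
                                                    
                                                    
                                                    


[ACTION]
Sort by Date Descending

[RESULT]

Amount  │Date     ▼│Age                             
────────┼──────────┼───                             
$3470.22│2024-12-19│35                              
$1477.67│2024-12-17│36                              
>2562.10│2024-11-01│55                              
$1762.77│2024-09-02│56                              
$3769.16│2024-07-26│35                              
$2539.46│2024-06-07│59                              
$4073.14│2024-05-03│20                              
$381.11 │2024-04-20│53                              
$4054.69│2024-03-15│62                              
$2408.77│2024-03-10│33                              
$459.21 │2024-01-26│58                              
$3209.16│2024-01-11│37                              
                                                    
                                                    
                                                    
                                                    
                                                    
                                                    
                                                    
                                                    


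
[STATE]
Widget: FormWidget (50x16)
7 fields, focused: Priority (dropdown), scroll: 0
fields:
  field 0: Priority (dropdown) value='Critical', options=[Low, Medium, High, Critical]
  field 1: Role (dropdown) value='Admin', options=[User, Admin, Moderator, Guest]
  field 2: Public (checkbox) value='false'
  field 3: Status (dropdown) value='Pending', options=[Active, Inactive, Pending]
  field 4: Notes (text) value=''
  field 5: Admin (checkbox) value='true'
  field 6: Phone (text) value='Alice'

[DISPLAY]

> Priority:   [Critical                         ▼]
  Role:       [Admin                            ▼]
  Public:     [ ]                                 
  Status:     [Pending                          ▼]
  Notes:      [                                  ]
  Admin:      [x]                                 
  Phone:      [Alice                             ]
                                                  
                                                  
                                                  
                                                  
                                                  
                                                  
                                                  
                                                  
                                                  


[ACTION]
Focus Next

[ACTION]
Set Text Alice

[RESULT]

  Priority:   [Critical                         ▼]
> Role:       [Admin                            ▼]
  Public:     [ ]                                 
  Status:     [Pending                          ▼]
  Notes:      [                                  ]
  Admin:      [x]                                 
  Phone:      [Alice                             ]
                                                  
                                                  
                                                  
                                                  
                                                  
                                                  
                                                  
                                                  
                                                  


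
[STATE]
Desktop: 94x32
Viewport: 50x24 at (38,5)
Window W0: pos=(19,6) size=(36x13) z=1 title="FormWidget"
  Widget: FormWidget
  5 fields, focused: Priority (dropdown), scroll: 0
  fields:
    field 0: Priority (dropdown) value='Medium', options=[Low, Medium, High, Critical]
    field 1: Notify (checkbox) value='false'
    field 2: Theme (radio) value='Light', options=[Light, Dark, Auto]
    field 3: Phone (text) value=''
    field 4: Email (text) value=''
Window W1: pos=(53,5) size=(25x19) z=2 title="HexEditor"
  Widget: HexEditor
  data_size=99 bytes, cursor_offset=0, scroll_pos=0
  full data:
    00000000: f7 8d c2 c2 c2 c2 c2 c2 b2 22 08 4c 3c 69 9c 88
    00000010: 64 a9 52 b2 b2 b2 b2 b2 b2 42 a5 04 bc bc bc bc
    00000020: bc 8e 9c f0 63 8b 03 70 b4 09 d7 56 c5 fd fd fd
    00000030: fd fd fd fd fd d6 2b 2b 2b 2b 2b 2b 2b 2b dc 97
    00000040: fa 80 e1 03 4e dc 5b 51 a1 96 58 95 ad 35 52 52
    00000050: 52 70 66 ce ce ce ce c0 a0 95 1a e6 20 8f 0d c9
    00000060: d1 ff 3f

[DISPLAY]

               ┏━━━━━━━━━━━━━━━━━━━━━━━┓          
━━━━━━━━━━━━━━━┃ HexEditor             ┃          
               ┠───────────────────────┨          
───────────────┃00000000  F7 8d c2 c2 c┃          
ium           ▼┃00000010  64 a9 52 b2 b┃          
               ┃00000020  bc 8e 9c f0 6┃          
Light  ( ) Dark┃00000030  fd fd fd fd f┃          
               ┃00000040  fa 80 e1 03 4┃          
               ┃00000050  52 70 66 ce c┃          
               ┃00000060  d1 ff 3f     ┃          
               ┃                       ┃          
               ┃                       ┃          
               ┃                       ┃          
━━━━━━━━━━━━━━━┃                       ┃          
               ┃                       ┃          
               ┃                       ┃          
               ┃                       ┃          
               ┃                       ┃          
               ┗━━━━━━━━━━━━━━━━━━━━━━━┛          
                                                  
                                                  
                                                  
                                                  
                                                  


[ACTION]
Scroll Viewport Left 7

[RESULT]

                      ┏━━━━━━━━━━━━━━━━━━━━━━━┓   
━━━━━━━━━━━━━━━━━━━━━━┃ HexEditor             ┃   
                      ┠───────────────────────┨   
──────────────────────┃00000000  F7 8d c2 c2 c┃   
   [Medium           ▼┃00000010  64 a9 52 b2 b┃   
   [ ]                ┃00000020  bc 8e 9c f0 6┃   
   (●) Light  ( ) Dark┃00000030  fd fd fd fd f┃   
   [                  ┃00000040  fa 80 e1 03 4┃   
   [                  ┃00000050  52 70 66 ce c┃   
                      ┃00000060  d1 ff 3f     ┃   
                      ┃                       ┃   
                      ┃                       ┃   
                      ┃                       ┃   
━━━━━━━━━━━━━━━━━━━━━━┃                       ┃   
                      ┃                       ┃   
                      ┃                       ┃   
                      ┃                       ┃   
                      ┃                       ┃   
                      ┗━━━━━━━━━━━━━━━━━━━━━━━┛   
                                                  
                                                  
                                                  
                                                  
                                                  


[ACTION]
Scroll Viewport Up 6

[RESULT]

                                                  
                                                  
                                                  
                                                  
                                                  
                      ┏━━━━━━━━━━━━━━━━━━━━━━━┓   
━━━━━━━━━━━━━━━━━━━━━━┃ HexEditor             ┃   
                      ┠───────────────────────┨   
──────────────────────┃00000000  F7 8d c2 c2 c┃   
   [Medium           ▼┃00000010  64 a9 52 b2 b┃   
   [ ]                ┃00000020  bc 8e 9c f0 6┃   
   (●) Light  ( ) Dark┃00000030  fd fd fd fd f┃   
   [                  ┃00000040  fa 80 e1 03 4┃   
   [                  ┃00000050  52 70 66 ce c┃   
                      ┃00000060  d1 ff 3f     ┃   
                      ┃                       ┃   
                      ┃                       ┃   
                      ┃                       ┃   
━━━━━━━━━━━━━━━━━━━━━━┃                       ┃   
                      ┃                       ┃   
                      ┃                       ┃   
                      ┃                       ┃   
                      ┃                       ┃   
                      ┗━━━━━━━━━━━━━━━━━━━━━━━┛   


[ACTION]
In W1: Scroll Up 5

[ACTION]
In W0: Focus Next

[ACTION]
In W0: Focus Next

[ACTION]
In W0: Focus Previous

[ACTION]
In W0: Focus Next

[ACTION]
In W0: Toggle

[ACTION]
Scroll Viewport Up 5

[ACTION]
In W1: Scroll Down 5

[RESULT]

                                                  
                                                  
                                                  
                                                  
                                                  
                      ┏━━━━━━━━━━━━━━━━━━━━━━━┓   
━━━━━━━━━━━━━━━━━━━━━━┃ HexEditor             ┃   
                      ┠───────────────────────┨   
──────────────────────┃00000050  52 70 66 ce c┃   
   [Medium           ▼┃00000060  d1 ff 3f     ┃   
   [ ]                ┃                       ┃   
   (●) Light  ( ) Dark┃                       ┃   
   [                  ┃                       ┃   
   [                  ┃                       ┃   
                      ┃                       ┃   
                      ┃                       ┃   
                      ┃                       ┃   
                      ┃                       ┃   
━━━━━━━━━━━━━━━━━━━━━━┃                       ┃   
                      ┃                       ┃   
                      ┃                       ┃   
                      ┃                       ┃   
                      ┃                       ┃   
                      ┗━━━━━━━━━━━━━━━━━━━━━━━┛   


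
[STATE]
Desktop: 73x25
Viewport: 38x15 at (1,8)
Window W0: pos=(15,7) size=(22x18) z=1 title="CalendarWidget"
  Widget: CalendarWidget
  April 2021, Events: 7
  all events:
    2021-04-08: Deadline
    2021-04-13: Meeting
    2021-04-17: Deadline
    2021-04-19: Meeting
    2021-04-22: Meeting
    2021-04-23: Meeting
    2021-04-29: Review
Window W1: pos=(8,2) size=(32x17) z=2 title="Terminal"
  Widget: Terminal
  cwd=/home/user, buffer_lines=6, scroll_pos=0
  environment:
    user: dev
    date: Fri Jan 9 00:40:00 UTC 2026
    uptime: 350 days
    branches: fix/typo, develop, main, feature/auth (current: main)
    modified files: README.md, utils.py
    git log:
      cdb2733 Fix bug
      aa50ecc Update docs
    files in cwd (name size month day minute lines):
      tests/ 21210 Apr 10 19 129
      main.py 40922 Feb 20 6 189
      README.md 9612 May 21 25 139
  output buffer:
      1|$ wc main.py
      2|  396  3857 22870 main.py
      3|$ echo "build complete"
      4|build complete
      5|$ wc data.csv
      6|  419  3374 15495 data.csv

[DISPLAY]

       ┃build complete                
       ┃$ wc data.csv                 
       ┃  419  3374 15495 data.csv    
       ┃$ █                           
       ┃                              
       ┃                              
       ┃                              
       ┃                              
       ┃                              
       ┃                              
       ┗━━━━━━━━━━━━━━━━━━━━━━━━━━━━━━
              ┃                    ┃  
              ┃                    ┃  
              ┃                    ┃  
              ┃                    ┃  


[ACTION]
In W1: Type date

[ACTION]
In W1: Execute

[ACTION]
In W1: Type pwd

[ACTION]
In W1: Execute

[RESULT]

       ┃build complete                
       ┃$ wc data.csv                 
       ┃  419  3374 15495 data.csv    
       ┃$ date                        
       ┃Fri Jan 9 00:40:00 UTC 2026   
       ┃$ pwd                         
       ┃/home/user                    
       ┃$ █                           
       ┃                              
       ┃                              
       ┗━━━━━━━━━━━━━━━━━━━━━━━━━━━━━━
              ┃                    ┃  
              ┃                    ┃  
              ┃                    ┃  
              ┃                    ┃  
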